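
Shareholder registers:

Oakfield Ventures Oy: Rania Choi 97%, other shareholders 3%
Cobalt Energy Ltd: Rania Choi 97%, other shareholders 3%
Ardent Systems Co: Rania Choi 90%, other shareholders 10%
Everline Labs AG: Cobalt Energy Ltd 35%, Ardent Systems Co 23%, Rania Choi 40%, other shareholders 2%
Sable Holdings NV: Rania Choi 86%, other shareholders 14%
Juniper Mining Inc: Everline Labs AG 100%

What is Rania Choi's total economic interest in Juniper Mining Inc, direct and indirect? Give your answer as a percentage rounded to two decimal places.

Rania reaches Juniper along 3 paths.
Via Cobalt → Everline: 97% × 35% × 100% = 33.95%.
Via Ardent → Everline: 90% × 23% × 100% = 20.7%.
Via Everline: 40% × 100% = 40%.
Total: 33.95% + 20.7% + 40% = 94.65%.

94.65%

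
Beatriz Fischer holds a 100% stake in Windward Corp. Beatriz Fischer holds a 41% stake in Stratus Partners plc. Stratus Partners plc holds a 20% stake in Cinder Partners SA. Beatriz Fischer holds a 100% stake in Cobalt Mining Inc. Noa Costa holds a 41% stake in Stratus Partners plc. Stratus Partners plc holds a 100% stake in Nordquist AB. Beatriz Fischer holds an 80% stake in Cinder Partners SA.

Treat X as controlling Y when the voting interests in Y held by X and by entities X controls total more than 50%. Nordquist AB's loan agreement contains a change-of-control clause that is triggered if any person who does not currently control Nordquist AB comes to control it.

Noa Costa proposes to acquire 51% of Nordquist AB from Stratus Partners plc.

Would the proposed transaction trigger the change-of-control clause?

Yes

The purchase adds only to Noa's holdings (Stratus's stake shrinks), so Noa is the only person who could newly come to control Nordquist.
Noa's largest direct stake is 41% in Stratus, which does not meet the threshold, so Noa controls no company.
Neither Noa nor any entity Noa controls holds any voting interest in Nordquist.
So before the transaction, Noa does not control Nordquist.
After the purchase, Noa holds 51% of Nordquist directly, and Stratus's stake falls to 49%.
Noa holds 51% of Nordquist, so Noa controls Nordquist.
Noa did not control Nordquist before and does after, so the clause is triggered.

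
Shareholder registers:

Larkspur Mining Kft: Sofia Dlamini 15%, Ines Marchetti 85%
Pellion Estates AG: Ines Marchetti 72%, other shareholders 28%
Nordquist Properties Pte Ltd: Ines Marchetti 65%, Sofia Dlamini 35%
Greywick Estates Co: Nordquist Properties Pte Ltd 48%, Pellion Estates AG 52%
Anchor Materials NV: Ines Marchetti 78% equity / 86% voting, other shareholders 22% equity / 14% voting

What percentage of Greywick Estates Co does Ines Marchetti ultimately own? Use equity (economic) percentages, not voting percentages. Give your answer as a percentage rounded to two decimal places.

68.64%

Ines reaches Greywick along 2 paths.
Via Nordquist: 65% × 48% = 31.2%.
Via Pellion: 72% × 52% = 37.44%.
Total: 31.2% + 37.44% = 68.64%.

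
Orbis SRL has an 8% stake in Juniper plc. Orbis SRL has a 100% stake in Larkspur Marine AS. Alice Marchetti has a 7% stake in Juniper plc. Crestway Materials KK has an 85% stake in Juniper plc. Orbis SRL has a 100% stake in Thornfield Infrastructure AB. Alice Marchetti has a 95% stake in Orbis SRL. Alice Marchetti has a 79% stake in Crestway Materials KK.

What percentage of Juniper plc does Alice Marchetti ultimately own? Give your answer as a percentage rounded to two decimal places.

Alice reaches Juniper along 3 paths.
Direct stake: 7% = 7%.
Via Crestway: 79% × 85% = 67.15%.
Via Orbis: 95% × 8% = 7.6%.
Total: 7% + 67.15% + 7.6% = 81.75%.

81.75%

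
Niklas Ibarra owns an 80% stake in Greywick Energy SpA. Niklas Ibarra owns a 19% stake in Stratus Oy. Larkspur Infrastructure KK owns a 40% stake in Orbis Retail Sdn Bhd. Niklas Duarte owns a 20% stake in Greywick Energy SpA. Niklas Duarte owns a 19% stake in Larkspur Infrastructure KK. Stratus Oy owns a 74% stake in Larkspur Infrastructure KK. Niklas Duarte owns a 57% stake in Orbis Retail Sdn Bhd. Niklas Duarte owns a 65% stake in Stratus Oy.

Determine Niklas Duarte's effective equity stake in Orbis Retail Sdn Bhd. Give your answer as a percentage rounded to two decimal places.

Niklas Duarte reaches Orbis along 3 paths.
Direct stake: 57% = 57%.
Via Stratus → Larkspur: 65% × 74% × 40% = 19.24%.
Via Larkspur: 19% × 40% = 7.6%.
Total: 57% + 19.24% + 7.6% = 83.84%.

83.84%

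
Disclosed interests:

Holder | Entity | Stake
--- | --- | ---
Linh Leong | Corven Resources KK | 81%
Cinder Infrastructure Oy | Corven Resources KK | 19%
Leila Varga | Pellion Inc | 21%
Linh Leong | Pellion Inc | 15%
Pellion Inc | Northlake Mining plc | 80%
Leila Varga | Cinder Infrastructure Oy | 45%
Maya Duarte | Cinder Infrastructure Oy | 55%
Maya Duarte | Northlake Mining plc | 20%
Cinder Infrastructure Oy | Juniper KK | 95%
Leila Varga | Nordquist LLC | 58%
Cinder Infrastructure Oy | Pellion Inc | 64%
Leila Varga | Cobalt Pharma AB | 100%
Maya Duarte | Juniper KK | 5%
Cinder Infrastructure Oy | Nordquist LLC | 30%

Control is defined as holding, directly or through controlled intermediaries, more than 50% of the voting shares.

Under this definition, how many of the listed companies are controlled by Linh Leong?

Linh holds 81% of Corven, so Linh controls Corven.
No other company's threshold is met.
Linh controls 1 company.

1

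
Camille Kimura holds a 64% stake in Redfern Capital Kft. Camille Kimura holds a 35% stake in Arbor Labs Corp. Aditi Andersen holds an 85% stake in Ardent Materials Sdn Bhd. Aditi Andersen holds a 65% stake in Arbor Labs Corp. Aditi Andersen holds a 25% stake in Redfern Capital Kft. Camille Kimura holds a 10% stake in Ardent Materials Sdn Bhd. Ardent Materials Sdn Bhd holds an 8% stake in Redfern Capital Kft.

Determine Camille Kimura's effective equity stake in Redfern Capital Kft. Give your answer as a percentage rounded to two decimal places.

Camille reaches Redfern along 2 paths.
Direct stake: 64% = 64%.
Via Ardent: 10% × 8% = 0.8%.
Total: 64% + 0.8% = 64.8%.
Rounded: 64.80%.

64.80%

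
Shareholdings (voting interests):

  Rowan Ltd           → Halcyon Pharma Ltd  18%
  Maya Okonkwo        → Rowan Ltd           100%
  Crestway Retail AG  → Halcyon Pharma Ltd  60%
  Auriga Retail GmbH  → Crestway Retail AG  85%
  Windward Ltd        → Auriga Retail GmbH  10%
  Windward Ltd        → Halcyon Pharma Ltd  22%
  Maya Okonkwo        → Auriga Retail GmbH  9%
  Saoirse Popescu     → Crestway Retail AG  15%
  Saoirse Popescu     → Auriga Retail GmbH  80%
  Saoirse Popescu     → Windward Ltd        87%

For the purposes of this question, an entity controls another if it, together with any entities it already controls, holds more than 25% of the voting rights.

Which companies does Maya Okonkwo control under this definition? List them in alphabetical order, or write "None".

Rowan Ltd

Maya holds 100% of Rowan, so Maya controls Rowan.
No other company's threshold is met.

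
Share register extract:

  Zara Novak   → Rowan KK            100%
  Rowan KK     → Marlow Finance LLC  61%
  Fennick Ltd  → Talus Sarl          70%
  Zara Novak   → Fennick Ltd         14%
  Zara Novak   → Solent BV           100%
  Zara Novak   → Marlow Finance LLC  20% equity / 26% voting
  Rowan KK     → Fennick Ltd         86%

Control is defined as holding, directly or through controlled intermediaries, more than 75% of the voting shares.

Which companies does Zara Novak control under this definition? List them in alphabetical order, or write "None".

Fennick Ltd, Marlow Finance LLC, Rowan KK, Solent BV

Zara holds 100% of Rowan, so Zara controls Rowan.
Zara holds 100% of Solent, so Zara controls Solent.
Rowan and Zara together hold 86% + 14% = 100% of Fennick, so Zara controls Fennick.
Zara and Rowan together hold 26% + 61% = 87% of Marlow, so Zara controls Marlow.
No other company's threshold is met.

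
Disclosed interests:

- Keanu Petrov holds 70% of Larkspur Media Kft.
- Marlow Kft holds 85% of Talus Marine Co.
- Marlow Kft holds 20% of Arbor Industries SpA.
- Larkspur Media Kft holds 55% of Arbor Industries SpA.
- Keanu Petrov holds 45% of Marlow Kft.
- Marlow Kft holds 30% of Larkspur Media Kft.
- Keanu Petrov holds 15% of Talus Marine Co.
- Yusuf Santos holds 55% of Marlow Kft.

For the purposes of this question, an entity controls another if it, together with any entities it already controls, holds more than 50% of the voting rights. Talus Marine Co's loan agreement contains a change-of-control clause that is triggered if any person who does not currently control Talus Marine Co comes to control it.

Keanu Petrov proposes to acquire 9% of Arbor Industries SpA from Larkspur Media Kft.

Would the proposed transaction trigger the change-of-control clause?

The purchase adds only to Keanu's holdings (Larkspur's stake shrinks), so Keanu is the only person who could newly come to control Talus.
Keanu holds 70% of Larkspur, so Keanu controls Larkspur.
Larkspur holds 55% of Arbor, so Keanu controls Arbor.
In Talus, Keanu's side holds only 15%, not > 50%.
So before the transaction, Keanu does not control Talus.
After the purchase, Keanu holds 9% of Arbor directly, and Larkspur's stake falls to 46%.
Larkspur and Keanu together hold 46% + 9% = 55% of Arbor, so Keanu controls Arbor.
After the transaction, Keanu's side holds 15% of Talus, not > 50%, so Keanu still does not control Talus.
No new person acquires control, so the clause is not triggered.

No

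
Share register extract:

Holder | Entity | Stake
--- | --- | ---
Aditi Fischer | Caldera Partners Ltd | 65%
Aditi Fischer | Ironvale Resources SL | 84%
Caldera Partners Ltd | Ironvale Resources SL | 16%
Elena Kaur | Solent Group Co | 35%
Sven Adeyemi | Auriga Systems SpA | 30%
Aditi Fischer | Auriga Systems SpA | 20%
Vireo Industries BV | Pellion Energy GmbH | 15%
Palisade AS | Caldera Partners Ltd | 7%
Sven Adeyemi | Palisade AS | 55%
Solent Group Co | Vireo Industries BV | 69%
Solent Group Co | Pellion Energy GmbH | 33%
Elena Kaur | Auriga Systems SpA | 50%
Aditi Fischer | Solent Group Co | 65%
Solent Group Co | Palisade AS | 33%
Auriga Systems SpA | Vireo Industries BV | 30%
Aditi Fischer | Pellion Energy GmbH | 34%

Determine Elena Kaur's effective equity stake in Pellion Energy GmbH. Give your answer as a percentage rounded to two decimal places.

17.42%

Elena reaches Pellion along 3 paths.
Via Solent: 35% × 33% = 11.55%.
Via Solent → Vireo: 35% × 69% × 15% = 3.6225%.
Via Auriga → Vireo: 50% × 30% × 15% = 2.25%.
Total: 11.55% + 3.6225% + 2.25% = 17.4225%.
Rounded: 17.42%.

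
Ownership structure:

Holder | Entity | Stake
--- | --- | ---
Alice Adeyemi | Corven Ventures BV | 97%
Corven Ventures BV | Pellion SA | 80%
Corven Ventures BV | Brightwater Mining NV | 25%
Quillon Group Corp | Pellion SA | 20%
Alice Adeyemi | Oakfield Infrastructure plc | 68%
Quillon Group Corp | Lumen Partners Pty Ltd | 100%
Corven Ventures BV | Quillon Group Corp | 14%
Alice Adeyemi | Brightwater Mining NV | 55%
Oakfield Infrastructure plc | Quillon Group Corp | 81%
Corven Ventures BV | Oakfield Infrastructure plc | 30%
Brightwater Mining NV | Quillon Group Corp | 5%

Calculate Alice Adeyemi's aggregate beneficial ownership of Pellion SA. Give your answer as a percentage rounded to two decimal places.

Alice reaches Pellion along 6 paths.
Via Corven → Quillon: 97% × 14% × 20% = 2.716%.
Via Brightwater → Quillon: 55% × 5% × 20% = 0.55%.
Via Corven → Brightwater → Quillon: 97% × 25% × 5% × 20% = 0.2425%.
Via Corven → Oakfield → Quillon: 97% × 30% × 81% × 20% = 4.7142%.
Via Oakfield → Quillon: 68% × 81% × 20% = 11.016%.
Via Corven: 97% × 80% = 77.6%.
Total: 2.716% + 0.55% + 0.2425% + 4.7142% + 11.016% + 77.6% = 96.8387%.
Rounded: 96.84%.

96.84%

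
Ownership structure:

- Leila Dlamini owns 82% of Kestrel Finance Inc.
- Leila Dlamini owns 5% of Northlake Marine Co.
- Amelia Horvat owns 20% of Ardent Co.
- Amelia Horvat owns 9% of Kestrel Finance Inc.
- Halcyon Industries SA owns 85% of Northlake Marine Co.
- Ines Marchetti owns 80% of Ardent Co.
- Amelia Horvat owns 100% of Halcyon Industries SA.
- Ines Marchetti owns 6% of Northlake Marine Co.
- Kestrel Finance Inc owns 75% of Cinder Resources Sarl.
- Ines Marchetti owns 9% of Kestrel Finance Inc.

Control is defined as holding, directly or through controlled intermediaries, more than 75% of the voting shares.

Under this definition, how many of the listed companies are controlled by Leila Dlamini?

Leila holds 82% of Kestrel, so Leila controls Kestrel.
No other company's threshold is met.
Leila controls 1 company.

1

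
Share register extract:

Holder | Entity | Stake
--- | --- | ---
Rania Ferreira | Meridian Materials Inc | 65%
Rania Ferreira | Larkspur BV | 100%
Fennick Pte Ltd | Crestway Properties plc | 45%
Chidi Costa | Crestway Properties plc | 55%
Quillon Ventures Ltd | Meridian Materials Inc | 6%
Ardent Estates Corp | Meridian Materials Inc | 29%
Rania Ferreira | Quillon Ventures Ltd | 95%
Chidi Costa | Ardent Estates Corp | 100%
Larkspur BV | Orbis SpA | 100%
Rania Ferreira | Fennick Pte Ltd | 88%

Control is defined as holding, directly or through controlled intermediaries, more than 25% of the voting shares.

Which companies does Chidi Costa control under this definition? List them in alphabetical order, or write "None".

Ardent Estates Corp, Crestway Properties plc, Meridian Materials Inc

Chidi holds 100% of Ardent, so Chidi controls Ardent.
Ardent holds 29% of Meridian, so Chidi controls Meridian.
Chidi holds 55% of Crestway, so Chidi controls Crestway.
No other company's threshold is met.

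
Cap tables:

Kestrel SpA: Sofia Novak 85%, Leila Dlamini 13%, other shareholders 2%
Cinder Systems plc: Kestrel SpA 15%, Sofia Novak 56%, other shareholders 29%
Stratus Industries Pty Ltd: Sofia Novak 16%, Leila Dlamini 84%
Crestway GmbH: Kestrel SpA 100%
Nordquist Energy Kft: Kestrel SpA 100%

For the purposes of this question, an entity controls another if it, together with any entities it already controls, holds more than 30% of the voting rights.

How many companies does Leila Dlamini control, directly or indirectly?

1

Leila holds 84% of Stratus, so Leila controls Stratus.
No other company's threshold is met.
Leila controls 1 company.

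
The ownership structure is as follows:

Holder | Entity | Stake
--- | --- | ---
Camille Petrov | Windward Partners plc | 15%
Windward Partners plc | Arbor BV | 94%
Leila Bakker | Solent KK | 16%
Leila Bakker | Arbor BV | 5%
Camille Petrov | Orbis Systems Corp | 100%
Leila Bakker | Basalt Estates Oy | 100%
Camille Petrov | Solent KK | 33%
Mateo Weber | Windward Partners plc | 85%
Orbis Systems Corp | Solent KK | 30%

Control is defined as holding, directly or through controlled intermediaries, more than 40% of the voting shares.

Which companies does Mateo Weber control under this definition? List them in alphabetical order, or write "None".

Mateo holds 85% of Windward, so Mateo controls Windward.
Windward holds 94% of Arbor, so Mateo controls Arbor.
No other company's threshold is met.

Arbor BV, Windward Partners plc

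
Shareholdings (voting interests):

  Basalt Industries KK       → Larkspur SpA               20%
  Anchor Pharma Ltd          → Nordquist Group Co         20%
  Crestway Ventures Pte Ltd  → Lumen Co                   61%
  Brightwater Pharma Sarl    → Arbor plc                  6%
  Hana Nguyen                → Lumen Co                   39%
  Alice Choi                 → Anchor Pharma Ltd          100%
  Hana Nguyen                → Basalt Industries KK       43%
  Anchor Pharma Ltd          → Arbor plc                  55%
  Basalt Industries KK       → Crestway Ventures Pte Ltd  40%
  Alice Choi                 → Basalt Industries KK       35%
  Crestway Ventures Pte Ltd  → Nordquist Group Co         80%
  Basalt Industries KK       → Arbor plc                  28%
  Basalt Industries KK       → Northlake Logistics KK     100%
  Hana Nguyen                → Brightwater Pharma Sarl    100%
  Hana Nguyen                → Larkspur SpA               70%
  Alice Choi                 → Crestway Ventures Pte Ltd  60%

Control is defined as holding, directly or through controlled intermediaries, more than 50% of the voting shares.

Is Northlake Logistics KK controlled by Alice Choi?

No

Alice holds 60% of Crestway, so Alice controls Crestway.
Alice holds 100% of Anchor, so Alice controls Anchor.
Crestway holds 61% of Lumen, so Alice controls Lumen.
Anchor and Crestway together hold 20% + 80% = 100% of Nordquist, so Alice controls Nordquist.
Anchor holds 55% of Arbor, so Alice controls Arbor.
Neither Alice nor any entity Alice controls holds any voting interest in Northlake.
So Alice does not control Northlake.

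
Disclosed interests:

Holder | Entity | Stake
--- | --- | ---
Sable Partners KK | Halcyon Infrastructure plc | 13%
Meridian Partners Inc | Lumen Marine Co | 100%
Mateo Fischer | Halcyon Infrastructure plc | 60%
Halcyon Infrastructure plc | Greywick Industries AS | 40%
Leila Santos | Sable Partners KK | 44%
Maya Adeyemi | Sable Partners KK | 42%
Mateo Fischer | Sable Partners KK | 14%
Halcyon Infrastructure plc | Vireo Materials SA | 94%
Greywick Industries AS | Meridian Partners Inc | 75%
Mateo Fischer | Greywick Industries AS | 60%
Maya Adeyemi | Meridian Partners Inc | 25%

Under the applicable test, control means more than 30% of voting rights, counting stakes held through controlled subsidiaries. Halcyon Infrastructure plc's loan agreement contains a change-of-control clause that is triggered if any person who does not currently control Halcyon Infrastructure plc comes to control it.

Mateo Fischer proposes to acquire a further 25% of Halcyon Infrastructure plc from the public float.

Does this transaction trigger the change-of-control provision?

The purchase changes only Mateo's holdings, so Mateo is the only person who could newly come to control Halcyon.
Mateo holds 60% of Halcyon, so Mateo controls Halcyon.
So Mateo already controls Halcyon before the transaction.
After the purchase, Mateo's direct stake in Halcyon rises to 60% + 25% = 85%.
Mateo controlled Halcyon already, so this is not a new person acquiring control; every other person's position is unchanged or reduced.
No new person acquires control, so the clause is not triggered.

No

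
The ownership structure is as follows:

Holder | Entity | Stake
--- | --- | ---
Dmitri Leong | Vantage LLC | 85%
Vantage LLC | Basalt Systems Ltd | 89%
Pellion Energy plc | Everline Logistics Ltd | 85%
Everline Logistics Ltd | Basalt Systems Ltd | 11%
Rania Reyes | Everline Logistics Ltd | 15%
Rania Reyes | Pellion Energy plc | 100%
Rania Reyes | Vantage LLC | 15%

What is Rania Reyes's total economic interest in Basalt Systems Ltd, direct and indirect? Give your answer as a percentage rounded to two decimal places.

24.35%

Rania reaches Basalt along 3 paths.
Via Vantage: 15% × 89% = 13.35%.
Via Everline: 15% × 11% = 1.65%.
Via Pellion → Everline: 100% × 85% × 11% = 9.35%.
Total: 13.35% + 1.65% + 9.35% = 24.35%.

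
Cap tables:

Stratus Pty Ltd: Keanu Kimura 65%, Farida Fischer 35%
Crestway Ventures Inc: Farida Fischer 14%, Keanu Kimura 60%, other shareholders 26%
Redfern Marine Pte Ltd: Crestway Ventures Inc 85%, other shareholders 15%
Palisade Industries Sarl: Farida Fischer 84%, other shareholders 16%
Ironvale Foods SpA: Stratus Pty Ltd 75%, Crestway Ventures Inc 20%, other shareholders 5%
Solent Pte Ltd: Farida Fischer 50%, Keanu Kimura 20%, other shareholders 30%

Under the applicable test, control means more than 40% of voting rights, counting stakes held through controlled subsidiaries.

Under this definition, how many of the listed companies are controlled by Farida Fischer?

2

Farida holds 84% of Palisade, so Farida controls Palisade.
Farida holds 50% of Solent, so Farida controls Solent.
No other company's threshold is met.
Farida controls 2 companies.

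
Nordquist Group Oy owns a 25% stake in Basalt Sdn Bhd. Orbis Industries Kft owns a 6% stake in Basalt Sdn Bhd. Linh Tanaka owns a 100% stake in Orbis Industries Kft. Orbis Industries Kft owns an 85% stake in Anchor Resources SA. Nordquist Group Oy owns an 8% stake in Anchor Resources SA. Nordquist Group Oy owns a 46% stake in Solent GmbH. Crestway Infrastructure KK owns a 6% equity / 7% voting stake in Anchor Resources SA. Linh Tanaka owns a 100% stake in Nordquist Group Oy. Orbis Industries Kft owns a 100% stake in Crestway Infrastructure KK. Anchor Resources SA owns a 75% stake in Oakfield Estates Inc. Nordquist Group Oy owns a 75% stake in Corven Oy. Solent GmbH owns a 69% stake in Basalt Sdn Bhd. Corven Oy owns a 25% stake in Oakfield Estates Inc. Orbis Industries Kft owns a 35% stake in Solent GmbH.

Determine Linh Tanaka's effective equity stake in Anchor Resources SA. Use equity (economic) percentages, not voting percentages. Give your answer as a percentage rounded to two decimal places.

Linh reaches Anchor along 3 paths.
Via Nordquist: 100% × 8% = 8%.
Via Orbis: 100% × 85% = 85%.
Via Orbis → Crestway: 100% × 100% × 6% = 6%.
Total: 8% + 85% + 6% = 99%.
Rounded: 99.00%.

99.00%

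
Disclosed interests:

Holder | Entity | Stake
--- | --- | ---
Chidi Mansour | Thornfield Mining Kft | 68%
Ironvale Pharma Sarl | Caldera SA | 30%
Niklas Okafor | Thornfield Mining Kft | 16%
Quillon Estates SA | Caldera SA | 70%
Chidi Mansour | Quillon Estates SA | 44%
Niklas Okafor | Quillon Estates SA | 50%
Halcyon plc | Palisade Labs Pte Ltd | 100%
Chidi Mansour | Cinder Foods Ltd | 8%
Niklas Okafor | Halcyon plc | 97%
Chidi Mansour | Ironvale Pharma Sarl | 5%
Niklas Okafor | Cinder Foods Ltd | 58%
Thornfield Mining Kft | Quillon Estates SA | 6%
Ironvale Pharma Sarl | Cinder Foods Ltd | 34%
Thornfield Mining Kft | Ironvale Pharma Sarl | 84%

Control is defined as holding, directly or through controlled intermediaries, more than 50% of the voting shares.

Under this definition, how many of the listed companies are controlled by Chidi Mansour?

2

Chidi holds 68% of Thornfield, so Chidi controls Thornfield.
Chidi and Thornfield together hold 5% + 84% = 89% of Ironvale, so Chidi controls Ironvale.
No other company's threshold is met.
Chidi controls 2 companies.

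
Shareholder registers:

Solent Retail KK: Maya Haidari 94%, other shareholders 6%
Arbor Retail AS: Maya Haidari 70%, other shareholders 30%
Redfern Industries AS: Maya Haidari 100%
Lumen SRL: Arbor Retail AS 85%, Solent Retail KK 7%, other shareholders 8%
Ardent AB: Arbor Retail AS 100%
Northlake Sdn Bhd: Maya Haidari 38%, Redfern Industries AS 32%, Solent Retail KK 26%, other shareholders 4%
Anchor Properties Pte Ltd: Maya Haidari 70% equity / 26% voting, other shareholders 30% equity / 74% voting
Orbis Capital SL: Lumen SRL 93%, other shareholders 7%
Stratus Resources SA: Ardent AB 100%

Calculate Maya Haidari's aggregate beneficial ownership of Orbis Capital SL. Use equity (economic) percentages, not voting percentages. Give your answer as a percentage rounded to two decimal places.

Maya reaches Orbis along 2 paths.
Via Arbor → Lumen: 70% × 85% × 93% = 55.335%.
Via Solent → Lumen: 94% × 7% × 93% = 6.1194%.
Total: 55.335% + 6.1194% = 61.4544%.
Rounded: 61.45%.

61.45%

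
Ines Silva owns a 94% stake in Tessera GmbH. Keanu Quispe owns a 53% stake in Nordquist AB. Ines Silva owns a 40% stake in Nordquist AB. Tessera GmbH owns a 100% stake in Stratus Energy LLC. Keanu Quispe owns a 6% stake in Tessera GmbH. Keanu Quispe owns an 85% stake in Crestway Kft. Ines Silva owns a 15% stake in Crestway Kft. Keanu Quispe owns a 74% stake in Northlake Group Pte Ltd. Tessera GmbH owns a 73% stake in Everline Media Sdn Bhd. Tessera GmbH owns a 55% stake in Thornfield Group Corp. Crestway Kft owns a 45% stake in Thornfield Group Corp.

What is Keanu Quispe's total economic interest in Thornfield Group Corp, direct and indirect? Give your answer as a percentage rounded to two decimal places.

Keanu reaches Thornfield along 2 paths.
Via Tessera: 6% × 55% = 3.3%.
Via Crestway: 85% × 45% = 38.25%.
Total: 3.3% + 38.25% = 41.55%.

41.55%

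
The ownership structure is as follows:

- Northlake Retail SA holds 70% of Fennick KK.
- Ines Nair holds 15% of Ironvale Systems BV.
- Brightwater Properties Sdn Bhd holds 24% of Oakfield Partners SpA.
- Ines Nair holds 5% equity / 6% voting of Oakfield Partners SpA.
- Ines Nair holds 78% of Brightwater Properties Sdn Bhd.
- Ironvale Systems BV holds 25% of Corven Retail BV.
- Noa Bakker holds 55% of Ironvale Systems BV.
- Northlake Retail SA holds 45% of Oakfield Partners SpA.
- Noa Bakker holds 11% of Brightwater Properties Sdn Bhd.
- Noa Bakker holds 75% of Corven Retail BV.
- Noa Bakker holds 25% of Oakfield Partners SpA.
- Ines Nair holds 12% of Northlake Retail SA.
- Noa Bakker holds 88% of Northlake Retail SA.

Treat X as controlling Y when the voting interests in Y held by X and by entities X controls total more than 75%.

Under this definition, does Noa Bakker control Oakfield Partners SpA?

No

Noa holds 88% of Northlake, so Noa controls Northlake.
In Oakfield, Noa's side holds only 45% + 25% = 70%, not > 75%.
So Noa does not control Oakfield.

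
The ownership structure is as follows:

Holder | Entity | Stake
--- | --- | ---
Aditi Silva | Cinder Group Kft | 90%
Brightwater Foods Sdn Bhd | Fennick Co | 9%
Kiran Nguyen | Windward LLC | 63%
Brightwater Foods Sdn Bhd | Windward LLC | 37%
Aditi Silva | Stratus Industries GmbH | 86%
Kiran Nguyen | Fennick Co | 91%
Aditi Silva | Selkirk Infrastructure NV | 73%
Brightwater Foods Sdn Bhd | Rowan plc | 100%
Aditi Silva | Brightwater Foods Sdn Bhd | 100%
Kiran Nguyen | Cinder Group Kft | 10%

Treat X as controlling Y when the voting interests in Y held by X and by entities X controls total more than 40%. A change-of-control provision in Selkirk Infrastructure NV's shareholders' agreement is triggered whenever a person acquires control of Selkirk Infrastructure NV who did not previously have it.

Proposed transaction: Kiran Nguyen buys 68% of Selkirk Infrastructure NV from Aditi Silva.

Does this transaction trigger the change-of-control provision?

The purchase adds only to Kiran's holdings (Aditi's stake shrinks), so Kiran is the only person who could newly come to control Selkirk.
Kiran holds 91% of Fennick, so Kiran controls Fennick.
Kiran holds 63% of Windward, so Kiran controls Windward.
Neither Kiran nor any entity Kiran controls holds any voting interest in Selkirk.
So before the transaction, Kiran does not control Selkirk.
After the purchase, Kiran holds 68% of Selkirk directly, and Aditi's stake falls to 5%.
Kiran holds 68% of Selkirk, so Kiran controls Selkirk.
Kiran did not control Selkirk before and does after, so the clause is triggered.

Yes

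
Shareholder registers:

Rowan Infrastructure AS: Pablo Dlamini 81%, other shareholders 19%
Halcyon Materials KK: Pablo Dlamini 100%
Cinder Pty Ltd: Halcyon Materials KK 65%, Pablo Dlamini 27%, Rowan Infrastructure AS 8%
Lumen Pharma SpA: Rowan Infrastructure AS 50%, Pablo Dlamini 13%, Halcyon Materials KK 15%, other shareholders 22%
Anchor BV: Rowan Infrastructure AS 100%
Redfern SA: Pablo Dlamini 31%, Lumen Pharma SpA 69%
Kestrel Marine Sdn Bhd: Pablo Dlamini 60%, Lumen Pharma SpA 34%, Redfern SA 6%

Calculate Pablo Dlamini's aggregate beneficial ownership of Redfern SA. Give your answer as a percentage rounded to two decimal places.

Pablo reaches Redfern along 4 paths.
Direct stake: 31% = 31%.
Via Rowan → Lumen: 81% × 50% × 69% = 27.945%.
Via Lumen: 13% × 69% = 8.97%.
Via Halcyon → Lumen: 100% × 15% × 69% = 10.35%.
Total: 31% + 27.945% + 8.97% + 10.35% = 78.265%.
Rounded: 78.27%.

78.27%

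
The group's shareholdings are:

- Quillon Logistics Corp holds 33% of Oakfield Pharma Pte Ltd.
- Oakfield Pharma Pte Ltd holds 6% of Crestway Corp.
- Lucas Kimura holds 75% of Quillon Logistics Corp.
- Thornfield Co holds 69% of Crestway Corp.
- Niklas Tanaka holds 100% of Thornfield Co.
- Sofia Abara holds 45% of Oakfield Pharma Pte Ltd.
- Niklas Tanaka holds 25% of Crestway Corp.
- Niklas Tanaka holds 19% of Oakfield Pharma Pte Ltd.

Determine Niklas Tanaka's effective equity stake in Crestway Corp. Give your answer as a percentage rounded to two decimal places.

95.14%

Niklas reaches Crestway along 3 paths.
Via Oakfield: 19% × 6% = 1.14%.
Direct stake: 25% = 25%.
Via Thornfield: 100% × 69% = 69%.
Total: 1.14% + 25% + 69% = 95.14%.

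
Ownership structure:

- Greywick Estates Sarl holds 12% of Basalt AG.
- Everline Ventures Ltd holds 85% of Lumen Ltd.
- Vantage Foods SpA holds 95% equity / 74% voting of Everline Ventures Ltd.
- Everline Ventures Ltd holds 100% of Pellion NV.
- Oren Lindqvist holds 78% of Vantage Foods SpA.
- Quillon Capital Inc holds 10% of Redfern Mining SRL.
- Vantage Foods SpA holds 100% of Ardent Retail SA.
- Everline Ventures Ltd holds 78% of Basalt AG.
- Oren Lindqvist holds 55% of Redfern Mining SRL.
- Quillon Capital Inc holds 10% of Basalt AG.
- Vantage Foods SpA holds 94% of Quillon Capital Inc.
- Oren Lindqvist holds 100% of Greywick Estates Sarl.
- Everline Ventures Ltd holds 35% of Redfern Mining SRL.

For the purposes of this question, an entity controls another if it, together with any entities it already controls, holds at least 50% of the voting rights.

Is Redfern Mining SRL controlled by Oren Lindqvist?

Yes

Oren holds 78% of Vantage, so Oren controls Vantage.
Vantage holds 94% of Quillon, so Oren controls Quillon.
Vantage holds 74% of Everline, so Oren controls Everline.
Everline and Oren and Quillon together hold 35% + 55% + 10% = 100% of Redfern, so Oren controls Redfern.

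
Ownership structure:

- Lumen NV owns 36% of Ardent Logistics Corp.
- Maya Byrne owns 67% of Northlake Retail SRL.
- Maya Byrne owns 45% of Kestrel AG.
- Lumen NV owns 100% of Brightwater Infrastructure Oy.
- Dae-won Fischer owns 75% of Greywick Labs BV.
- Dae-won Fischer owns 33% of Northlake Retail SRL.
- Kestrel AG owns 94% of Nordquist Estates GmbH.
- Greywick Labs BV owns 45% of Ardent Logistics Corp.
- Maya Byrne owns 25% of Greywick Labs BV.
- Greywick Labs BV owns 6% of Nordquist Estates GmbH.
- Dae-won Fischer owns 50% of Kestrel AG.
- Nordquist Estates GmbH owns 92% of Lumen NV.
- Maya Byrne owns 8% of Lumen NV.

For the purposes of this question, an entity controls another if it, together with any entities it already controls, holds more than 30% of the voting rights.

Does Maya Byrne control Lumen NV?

Yes

Maya holds 45% of Kestrel, so Maya controls Kestrel.
Kestrel holds 94% of Nordquist, so Maya controls Nordquist.
Maya and Nordquist together hold 8% + 92% = 100% of Lumen, so Maya controls Lumen.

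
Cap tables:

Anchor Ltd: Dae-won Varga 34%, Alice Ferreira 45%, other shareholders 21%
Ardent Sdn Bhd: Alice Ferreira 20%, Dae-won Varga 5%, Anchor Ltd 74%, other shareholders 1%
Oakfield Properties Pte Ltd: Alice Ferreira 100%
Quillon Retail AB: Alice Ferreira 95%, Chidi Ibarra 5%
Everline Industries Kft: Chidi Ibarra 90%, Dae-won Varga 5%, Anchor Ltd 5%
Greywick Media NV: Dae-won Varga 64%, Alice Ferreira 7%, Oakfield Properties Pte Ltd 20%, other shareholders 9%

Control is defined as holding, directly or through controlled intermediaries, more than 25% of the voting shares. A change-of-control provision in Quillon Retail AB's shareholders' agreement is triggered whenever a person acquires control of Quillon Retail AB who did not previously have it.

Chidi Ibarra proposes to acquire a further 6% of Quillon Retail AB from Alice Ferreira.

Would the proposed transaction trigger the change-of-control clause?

No

The purchase adds only to Chidi's holdings (Alice's stake shrinks), so Chidi is the only person who could newly come to control Quillon.
Chidi holds 90% of Everline, so Chidi controls Everline.
In Quillon, Chidi's side holds only 5%, not > 25%.
So before the transaction, Chidi does not control Quillon.
After the purchase, Chidi's direct stake in Quillon rises to 5% + 6% = 11%, and Alice's stake falls to 89%.
After the transaction, Chidi's side holds 11% of Quillon, not > 25%, so Chidi still does not control Quillon.
No new person acquires control, so the clause is not triggered.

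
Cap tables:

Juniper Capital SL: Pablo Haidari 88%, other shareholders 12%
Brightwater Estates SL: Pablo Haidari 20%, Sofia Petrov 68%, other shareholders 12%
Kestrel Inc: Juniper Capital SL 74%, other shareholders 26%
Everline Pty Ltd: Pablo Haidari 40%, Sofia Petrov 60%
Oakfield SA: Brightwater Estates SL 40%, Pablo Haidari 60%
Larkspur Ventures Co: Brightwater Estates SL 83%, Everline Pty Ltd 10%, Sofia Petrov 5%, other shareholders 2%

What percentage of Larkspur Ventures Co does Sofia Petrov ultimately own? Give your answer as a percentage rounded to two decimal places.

67.44%

Sofia reaches Larkspur along 3 paths.
Via Brightwater: 68% × 83% = 56.44%.
Via Everline: 60% × 10% = 6%.
Direct stake: 5% = 5%.
Total: 56.44% + 6% + 5% = 67.44%.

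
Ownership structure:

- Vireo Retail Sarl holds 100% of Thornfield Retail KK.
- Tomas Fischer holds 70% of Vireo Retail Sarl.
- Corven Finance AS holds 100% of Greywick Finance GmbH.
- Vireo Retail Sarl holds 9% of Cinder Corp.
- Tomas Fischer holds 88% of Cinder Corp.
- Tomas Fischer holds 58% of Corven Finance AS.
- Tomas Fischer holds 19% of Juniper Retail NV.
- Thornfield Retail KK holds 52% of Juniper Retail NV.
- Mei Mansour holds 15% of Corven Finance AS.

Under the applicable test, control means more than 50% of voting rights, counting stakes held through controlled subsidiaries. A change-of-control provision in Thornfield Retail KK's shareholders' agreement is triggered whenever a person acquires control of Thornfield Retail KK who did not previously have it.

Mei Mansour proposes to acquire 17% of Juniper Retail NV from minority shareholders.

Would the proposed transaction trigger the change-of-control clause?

No

The purchase changes only Mei's holdings, so Mei is the only person who could newly come to control Thornfield.
Mei's largest direct stake is 15% in Corven, which does not meet the threshold, so Mei controls no company.
Neither Mei nor any entity Mei controls holds any voting interest in Thornfield.
So before the transaction, Mei does not control Thornfield.
After the purchase, Mei holds 17% of Juniper directly.
Mei's side now holds 17% of Juniper, not > 50%, so Mei still does not control Juniper.
After the transaction, neither Mei nor any entity Mei controls holds a voting interest in Thornfield, so Mei still does not control it.
No new person acquires control, so the clause is not triggered.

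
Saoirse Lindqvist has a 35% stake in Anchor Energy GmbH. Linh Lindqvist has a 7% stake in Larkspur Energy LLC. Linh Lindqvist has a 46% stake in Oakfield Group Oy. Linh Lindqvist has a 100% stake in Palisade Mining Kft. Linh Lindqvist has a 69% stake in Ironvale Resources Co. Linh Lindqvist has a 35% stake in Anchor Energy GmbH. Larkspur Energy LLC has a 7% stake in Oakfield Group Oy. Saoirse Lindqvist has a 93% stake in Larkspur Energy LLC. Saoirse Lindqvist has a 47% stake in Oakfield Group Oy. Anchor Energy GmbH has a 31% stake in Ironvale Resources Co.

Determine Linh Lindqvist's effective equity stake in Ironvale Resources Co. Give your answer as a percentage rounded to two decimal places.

Linh reaches Ironvale along 2 paths.
Via Anchor: 35% × 31% = 10.85%.
Direct stake: 69% = 69%.
Total: 10.85% + 69% = 79.85%.

79.85%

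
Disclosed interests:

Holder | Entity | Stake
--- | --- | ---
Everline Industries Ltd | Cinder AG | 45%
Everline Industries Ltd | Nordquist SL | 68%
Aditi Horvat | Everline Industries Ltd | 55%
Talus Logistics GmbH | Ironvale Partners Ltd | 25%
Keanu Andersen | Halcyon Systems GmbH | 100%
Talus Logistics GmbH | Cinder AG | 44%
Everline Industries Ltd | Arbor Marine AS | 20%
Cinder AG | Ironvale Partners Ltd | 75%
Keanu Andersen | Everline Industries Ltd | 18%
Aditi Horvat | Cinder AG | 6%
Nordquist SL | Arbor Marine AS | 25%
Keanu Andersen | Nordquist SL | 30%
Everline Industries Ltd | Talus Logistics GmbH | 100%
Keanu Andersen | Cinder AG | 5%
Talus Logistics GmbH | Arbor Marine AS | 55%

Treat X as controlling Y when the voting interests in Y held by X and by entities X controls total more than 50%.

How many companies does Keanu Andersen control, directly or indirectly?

Keanu holds 100% of Halcyon, so Keanu controls Halcyon.
No other company's threshold is met.
Keanu controls 1 company.

1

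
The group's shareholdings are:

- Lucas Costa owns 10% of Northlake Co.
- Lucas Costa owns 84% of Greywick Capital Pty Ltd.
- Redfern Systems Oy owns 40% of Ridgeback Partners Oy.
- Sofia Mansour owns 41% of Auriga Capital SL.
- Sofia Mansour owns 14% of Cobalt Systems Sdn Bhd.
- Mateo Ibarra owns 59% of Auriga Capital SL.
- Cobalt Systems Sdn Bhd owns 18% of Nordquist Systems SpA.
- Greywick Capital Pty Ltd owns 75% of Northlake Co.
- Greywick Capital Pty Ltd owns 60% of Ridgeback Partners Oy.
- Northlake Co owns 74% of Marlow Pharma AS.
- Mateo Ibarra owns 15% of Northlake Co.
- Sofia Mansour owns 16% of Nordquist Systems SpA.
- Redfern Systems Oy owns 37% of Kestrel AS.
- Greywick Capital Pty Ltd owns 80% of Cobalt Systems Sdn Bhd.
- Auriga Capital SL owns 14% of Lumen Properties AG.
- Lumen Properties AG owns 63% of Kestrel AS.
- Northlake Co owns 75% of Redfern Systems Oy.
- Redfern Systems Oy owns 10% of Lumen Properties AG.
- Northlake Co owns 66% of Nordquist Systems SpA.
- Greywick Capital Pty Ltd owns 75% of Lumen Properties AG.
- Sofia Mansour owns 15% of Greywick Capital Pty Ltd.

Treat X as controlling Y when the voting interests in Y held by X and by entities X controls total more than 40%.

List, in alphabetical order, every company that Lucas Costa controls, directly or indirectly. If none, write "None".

Lucas holds 84% of Greywick, so Lucas controls Greywick.
Lucas and Greywick together hold 10% + 75% = 85% of Northlake, so Lucas controls Northlake.
Greywick holds 80% of Cobalt, so Lucas controls Cobalt.
Northlake holds 75% of Redfern, so Lucas controls Redfern.
Northlake and Cobalt together hold 66% + 18% = 84% of Nordquist, so Lucas controls Nordquist.
Redfern and Greywick together hold 10% + 75% = 85% of Lumen, so Lucas controls Lumen.
Northlake holds 74% of Marlow, so Lucas controls Marlow.
Redfern and Lumen together hold 37% + 63% = 100% of Kestrel, so Lucas controls Kestrel.
Greywick and Redfern together hold 60% + 40% = 100% of Ridgeback, so Lucas controls Ridgeback.
No other company's threshold is met.

Cobalt Systems Sdn Bhd, Greywick Capital Pty Ltd, Kestrel AS, Lumen Properties AG, Marlow Pharma AS, Nordquist Systems SpA, Northlake Co, Redfern Systems Oy, Ridgeback Partners Oy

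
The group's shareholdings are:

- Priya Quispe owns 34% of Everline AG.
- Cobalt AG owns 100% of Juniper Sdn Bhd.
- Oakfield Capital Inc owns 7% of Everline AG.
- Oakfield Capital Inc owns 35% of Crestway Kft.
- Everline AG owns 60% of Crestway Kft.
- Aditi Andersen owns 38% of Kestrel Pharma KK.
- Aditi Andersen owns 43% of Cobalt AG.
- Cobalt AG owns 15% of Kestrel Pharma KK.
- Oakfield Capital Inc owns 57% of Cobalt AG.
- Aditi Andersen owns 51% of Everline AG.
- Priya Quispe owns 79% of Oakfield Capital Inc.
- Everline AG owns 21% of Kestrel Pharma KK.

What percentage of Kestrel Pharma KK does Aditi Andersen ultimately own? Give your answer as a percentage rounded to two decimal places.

55.16%

Aditi reaches Kestrel along 3 paths.
Via Everline: 51% × 21% = 10.71%.
Via Cobalt: 43% × 15% = 6.45%.
Direct stake: 38% = 38%.
Total: 10.71% + 6.45% + 38% = 55.16%.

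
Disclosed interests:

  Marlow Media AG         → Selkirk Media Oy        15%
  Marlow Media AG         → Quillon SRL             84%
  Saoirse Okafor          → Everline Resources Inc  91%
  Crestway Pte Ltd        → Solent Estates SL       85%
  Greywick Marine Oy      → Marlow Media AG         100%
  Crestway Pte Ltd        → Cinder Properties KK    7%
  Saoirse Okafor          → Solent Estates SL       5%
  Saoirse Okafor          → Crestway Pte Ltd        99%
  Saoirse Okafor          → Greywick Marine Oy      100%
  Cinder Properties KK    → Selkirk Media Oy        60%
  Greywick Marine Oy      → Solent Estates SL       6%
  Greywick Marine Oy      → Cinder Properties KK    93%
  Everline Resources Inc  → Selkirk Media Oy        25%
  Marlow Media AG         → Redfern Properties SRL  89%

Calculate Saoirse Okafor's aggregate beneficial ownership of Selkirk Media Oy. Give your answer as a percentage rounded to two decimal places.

97.71%

Saoirse reaches Selkirk along 4 paths.
Via Everline: 91% × 25% = 22.75%.
Via Greywick → Cinder: 100% × 93% × 60% = 55.8%.
Via Crestway → Cinder: 99% × 7% × 60% = 4.158%.
Via Greywick → Marlow: 100% × 100% × 15% = 15%.
Total: 22.75% + 55.8% + 4.158% + 15% = 97.708%.
Rounded: 97.71%.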